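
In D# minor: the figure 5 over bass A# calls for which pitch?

E#

Counting 4 letter steps above A# lands on E; in D# minor, that letter is E#.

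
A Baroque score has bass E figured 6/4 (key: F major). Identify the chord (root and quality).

The figures 6/4 indicate a triad in second inversion.
In second inversion the root lies a fourth above the bass: a fourth above E in F major is A.
The chord tones are E, A, C, giving A minor.

A minor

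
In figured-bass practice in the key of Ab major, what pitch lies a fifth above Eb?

Bb

Counting 4 letter steps above Eb lands on B; in Ab major, that letter is Bb.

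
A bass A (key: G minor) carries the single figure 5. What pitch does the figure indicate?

Counting 4 letter steps above A lands on E; in G minor, that letter is Eb.

Eb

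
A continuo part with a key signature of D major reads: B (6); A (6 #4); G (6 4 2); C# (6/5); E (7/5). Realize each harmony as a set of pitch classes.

B (6/3): B, D, G.
A (6/#4): A, D#, F#.
G (6/4/2): G, A, C#, E.
C# (6/5/3): C#, E, G, A.
E (7/5/3): E, G, B, D.

B, D, G | A, D#, F# | G, A, C#, E | C#, E, G, A | E, G, B, D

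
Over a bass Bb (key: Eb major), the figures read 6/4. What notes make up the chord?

Bb, Eb, G

A fourth above Bb in this key is Eb.
A sixth above Bb in this key is G.
Together with the bass Bb, this spells Eb major in second inversion.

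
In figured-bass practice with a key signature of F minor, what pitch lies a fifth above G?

Db

Counting 4 letter steps above G lands on D; in F minor, that letter is Db.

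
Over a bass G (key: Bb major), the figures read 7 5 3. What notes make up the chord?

G, Bb, D, F

A third above G in this key is Bb.
A fifth above G in this key is D.
A seventh above G in this key is F.
Together with the bass G, this spells G minor seventh in root position.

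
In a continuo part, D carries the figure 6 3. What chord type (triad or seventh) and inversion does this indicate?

Intervals of 6/3 above the bass form a triad; the bass is the third, so this is first inversion.

triad, first inversion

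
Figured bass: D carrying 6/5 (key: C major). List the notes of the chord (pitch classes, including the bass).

D, F, A, B

The written figures 6/5 are shorthand for 6/5/3: the 3 is implied.
A third above D in this key is F.
A fifth above D in this key is A.
A sixth above D in this key is B.
Together with the bass D, this spells B half-diminished seventh in first inversion.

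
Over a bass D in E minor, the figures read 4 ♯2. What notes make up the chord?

The written figures 4 ♯2 are shorthand for 6/4/2: the 6 is implied.
A second above D in this key is E, raised to E# by the sharp.
A fourth above D in this key is G.
A sixth above D in this key is B.

D, E#, G, B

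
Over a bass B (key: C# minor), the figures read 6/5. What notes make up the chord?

B, D#, F#, G#

The written figures 6/5 are shorthand for 6/5/3: the 3 is implied.
A third above B in this key is D#.
A fifth above B in this key is F#.
A sixth above B in this key is G#.
Together with the bass B, this spells G# minor seventh in first inversion.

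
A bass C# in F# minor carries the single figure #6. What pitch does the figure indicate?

A#

Counting 5 letter steps above C# lands on A; in F# minor, that letter is A.
The #6 figure raises it a semitone, giving A#.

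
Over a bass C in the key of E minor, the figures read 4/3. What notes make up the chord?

C, E, F#, A

The written figures 4/3 are shorthand for 6/4/3: the 6 is implied.
A third above C in this key is E.
A fourth above C in this key is F#.
A sixth above C in this key is A.
Together with the bass C, this spells F# half-diminished seventh in second inversion.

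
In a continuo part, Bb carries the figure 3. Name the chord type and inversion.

3 is shorthand for 5/3.
Intervals of 5/3 above the bass form a triad; the bass is the root, so this is root position.

triad, root position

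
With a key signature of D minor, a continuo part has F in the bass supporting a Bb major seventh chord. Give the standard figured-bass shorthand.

F is the fifth of Bb major seventh, so the chord is in second inversion.
A seventh chord in second inversion is figured 6/4/3, conventionally abbreviated 4/3.

4/3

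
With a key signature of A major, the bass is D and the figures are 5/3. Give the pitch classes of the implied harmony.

D, F#, A

A third above D in this key is F#.
A fifth above D in this key is A.
Together with the bass D, this spells D major in root position.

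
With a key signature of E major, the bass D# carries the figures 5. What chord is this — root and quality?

D# diminished

The figures 5 indicate a triad in root position.
In root position the bass is the root, so the root is D#.
The chord tones are D#, F#, A, giving D# diminished.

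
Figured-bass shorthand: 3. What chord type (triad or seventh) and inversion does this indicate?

3 is shorthand for 5/3.
Intervals of 5/3 above the bass form a triad; the bass is the root, so this is root position.

triad, root position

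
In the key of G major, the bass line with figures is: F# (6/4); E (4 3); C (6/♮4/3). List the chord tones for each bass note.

F#, B, D | E, G, A, C | C, E, F, A

F# (6/4): F#, B, D.
E (6/4/3): E, G, A, C.
C (6/♮4/3): C, E, F, A.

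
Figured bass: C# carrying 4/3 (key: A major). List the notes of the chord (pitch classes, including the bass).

The written figures 4/3 are shorthand for 6/4/3: the 6 is implied.
A third above C# in this key is E.
A fourth above C# in this key is F#.
A sixth above C# in this key is A.
Together with the bass C#, this spells F# minor seventh in second inversion.

C#, E, F#, A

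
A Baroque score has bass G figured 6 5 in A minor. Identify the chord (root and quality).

The figures 6 5 indicate a seventh chord in first inversion.
In first inversion the root lies a sixth above the bass: a sixth above G in A minor is E.
The chord tones are G, B, D, E, giving E minor seventh.

E minor seventh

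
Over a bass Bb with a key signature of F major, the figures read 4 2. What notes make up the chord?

Bb, C, E, G

The written figures 4 2 are shorthand for 6/4/2: the 6 is implied.
A second above Bb in this key is C.
A fourth above Bb in this key is E.
A sixth above Bb in this key is G.
Together with the bass Bb, this spells C dominant seventh in third inversion.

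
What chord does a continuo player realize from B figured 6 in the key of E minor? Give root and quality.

The figures 6 indicate a triad in first inversion.
In first inversion the root lies a sixth above the bass: a sixth above B in E minor is G.
The chord tones are B, D, G, giving G major.

G major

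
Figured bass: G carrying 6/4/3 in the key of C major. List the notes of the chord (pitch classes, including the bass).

G, B, C, E

A third above G in this key is B.
A fourth above G in this key is C.
A sixth above G in this key is E.
Together with the bass G, this spells C major seventh in second inversion.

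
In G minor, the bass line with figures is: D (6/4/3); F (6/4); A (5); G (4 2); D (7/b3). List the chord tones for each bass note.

D, F, G, Bb | F, Bb, D | A, C, Eb | G, A, C, Eb | D, Fb, A, C

D (6/4/3): D, F, G, Bb.
F (6/4): F, Bb, D.
A (5/3): A, C, Eb.
G (6/4/2): G, A, C, Eb.
D (7/5/b3): D, Fb, A, C.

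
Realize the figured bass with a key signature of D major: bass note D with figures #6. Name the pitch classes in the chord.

D, F#, B#

The written figures #6 are shorthand for 6/3: the 3 is implied.
A third above D in this key is F#.
A sixth above D in this key is B, raised to B# by the sharp.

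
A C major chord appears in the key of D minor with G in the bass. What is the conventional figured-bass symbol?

G is the fifth of C major, so the chord is in second inversion.
A triad in second inversion is figured 6/4, conventionally abbreviated 6/4.

6/4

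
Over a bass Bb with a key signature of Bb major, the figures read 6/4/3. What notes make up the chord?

A third above Bb in this key is D.
A fourth above Bb in this key is Eb.
A sixth above Bb in this key is G.
Together with the bass Bb, this spells Eb major seventh in second inversion.

Bb, D, Eb, G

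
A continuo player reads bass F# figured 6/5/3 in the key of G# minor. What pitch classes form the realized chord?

F#, A#, C#, D#

A third above F# in this key is A#.
A fifth above F# in this key is C#.
A sixth above F# in this key is D#.
Together with the bass F#, this spells D# minor seventh in first inversion.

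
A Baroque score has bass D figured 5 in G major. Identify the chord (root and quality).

D major

The figures 5 indicate a triad in root position.
In root position the bass is the root, so the root is D.
The chord tones are D, F#, A, giving D major.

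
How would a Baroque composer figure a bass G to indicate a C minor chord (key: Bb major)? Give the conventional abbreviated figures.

6/4

G is the fifth of C minor, so the chord is in second inversion.
A triad in second inversion is figured 6/4, conventionally abbreviated 6/4.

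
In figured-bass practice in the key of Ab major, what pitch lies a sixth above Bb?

G

Counting 5 letter steps above Bb lands on G; in Ab major, that letter is G.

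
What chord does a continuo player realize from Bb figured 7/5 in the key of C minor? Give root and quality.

The figures 7/5 indicate a seventh chord in root position.
In root position the bass is the root, so the root is Bb.
The chord tones are Bb, D, F, Ab, giving Bb dominant seventh.

Bb dominant seventh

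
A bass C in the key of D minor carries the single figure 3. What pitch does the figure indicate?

Counting 2 letter steps above C lands on E; in D minor, that letter is E.

E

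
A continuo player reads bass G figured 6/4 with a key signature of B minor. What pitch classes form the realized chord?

G, C#, E

A fourth above G in this key is C#.
A sixth above G in this key is E.
Together with the bass G, this spells C# diminished in second inversion.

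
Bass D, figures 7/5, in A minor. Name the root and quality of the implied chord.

D minor seventh

The figures 7/5 indicate a seventh chord in root position.
In root position the bass is the root, so the root is D.
The chord tones are D, F, A, C, giving D minor seventh.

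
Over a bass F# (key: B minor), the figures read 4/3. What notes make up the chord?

F#, A, B, D

The written figures 4/3 are shorthand for 6/4/3: the 6 is implied.
A third above F# in this key is A.
A fourth above F# in this key is B.
A sixth above F# in this key is D.
Together with the bass F#, this spells B minor seventh in second inversion.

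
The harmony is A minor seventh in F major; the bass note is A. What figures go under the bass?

7

A is the root of A minor seventh, so the chord is in root position.
A seventh chord in root position is figured 7/5/3, conventionally abbreviated 7.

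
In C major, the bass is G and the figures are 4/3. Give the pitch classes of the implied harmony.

The written figures 4/3 are shorthand for 6/4/3: the 6 is implied.
A third above G in this key is B.
A fourth above G in this key is C.
A sixth above G in this key is E.
Together with the bass G, this spells C major seventh in second inversion.

G, B, C, E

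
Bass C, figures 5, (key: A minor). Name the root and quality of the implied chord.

The figures 5 indicate a triad in root position.
In root position the bass is the root, so the root is C.
The chord tones are C, E, G, giving C major.

C major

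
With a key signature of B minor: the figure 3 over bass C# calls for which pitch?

E

Counting 2 letter steps above C# lands on E; in B minor, that letter is E.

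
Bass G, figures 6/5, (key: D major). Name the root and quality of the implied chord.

E minor seventh

The figures 6/5 indicate a seventh chord in first inversion.
In first inversion the root lies a sixth above the bass: a sixth above G in D major is E.
The chord tones are G, B, D, E, giving E minor seventh.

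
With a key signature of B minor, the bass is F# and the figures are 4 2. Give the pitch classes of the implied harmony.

The written figures 4 2 are shorthand for 6/4/2: the 6 is implied.
A second above F# in this key is G.
A fourth above F# in this key is B.
A sixth above F# in this key is D.
Together with the bass F#, this spells G major seventh in third inversion.

F#, G, B, D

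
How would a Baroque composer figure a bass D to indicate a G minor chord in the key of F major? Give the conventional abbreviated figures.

D is the fifth of G minor, so the chord is in second inversion.
A triad in second inversion is figured 6/4, conventionally abbreviated 6/4.

6/4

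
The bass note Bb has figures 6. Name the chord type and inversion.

triad, first inversion

6 is shorthand for 6/3.
Intervals of 6/3 above the bass form a triad; the bass is the third, so this is first inversion.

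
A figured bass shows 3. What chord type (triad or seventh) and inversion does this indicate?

triad, root position

3 is shorthand for 5/3.
Intervals of 5/3 above the bass form a triad; the bass is the root, so this is root position.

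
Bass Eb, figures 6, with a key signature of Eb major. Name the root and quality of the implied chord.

C minor

The figures 6 indicate a triad in first inversion.
In first inversion the root lies a sixth above the bass: a sixth above Eb in Eb major is C.
The chord tones are Eb, G, C, giving C minor.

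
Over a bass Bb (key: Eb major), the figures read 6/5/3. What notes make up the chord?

A third above Bb in this key is D.
A fifth above Bb in this key is F.
A sixth above Bb in this key is G.
Together with the bass Bb, this spells G minor seventh in first inversion.

Bb, D, F, G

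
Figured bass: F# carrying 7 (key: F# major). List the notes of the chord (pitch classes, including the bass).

F#, A#, C#, E#

The written figures 7 are shorthand for 7/5/3: the 5/3 are implied.
A third above F# in this key is A#.
A fifth above F# in this key is C#.
A seventh above F# in this key is E#.
Together with the bass F#, this spells F# major seventh in root position.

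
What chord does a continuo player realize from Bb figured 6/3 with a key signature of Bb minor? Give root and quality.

The figures 6/3 indicate a triad in first inversion.
In first inversion the root lies a sixth above the bass: a sixth above Bb in Bb minor is Gb.
The chord tones are Bb, Db, Gb, giving Gb major.

Gb major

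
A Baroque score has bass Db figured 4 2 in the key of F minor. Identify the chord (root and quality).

The figures 4 2 indicate a seventh chord in third inversion.
In third inversion the root lies a second above the bass: a second above Db in F minor is Eb.
The chord tones are Db, Eb, G, Bb, giving Eb dominant seventh.

Eb dominant seventh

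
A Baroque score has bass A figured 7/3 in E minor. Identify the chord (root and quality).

A minor seventh

The figures 7/3 indicate a seventh chord in root position.
In root position the bass is the root, so the root is A.
The chord tones are A, C, E, G, giving A minor seventh.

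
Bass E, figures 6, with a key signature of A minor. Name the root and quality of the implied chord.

C major

The figures 6 indicate a triad in first inversion.
In first inversion the root lies a sixth above the bass: a sixth above E in A minor is C.
The chord tones are E, G, C, giving C major.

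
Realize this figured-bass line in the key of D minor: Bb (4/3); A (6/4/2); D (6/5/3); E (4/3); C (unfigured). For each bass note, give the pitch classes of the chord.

Bb (6/4/3): Bb, D, E, G.
A (6/4/2): A, Bb, D, F.
D (6/5/3): D, F, A, Bb.
E (6/4/3): E, G, A, C.
C (5/3): C, E, G.

Bb, D, E, G | A, Bb, D, F | D, F, A, Bb | E, G, A, C | C, E, G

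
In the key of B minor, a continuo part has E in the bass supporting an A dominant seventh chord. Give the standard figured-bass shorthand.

E is the fifth of A dominant seventh, so the chord is in second inversion.
A seventh chord in second inversion is figured 6/4/3, conventionally abbreviated 4/3.

4/3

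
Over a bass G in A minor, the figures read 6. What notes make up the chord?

G, B, E

The written figures 6 are shorthand for 6/3: the 3 is implied.
A third above G in this key is B.
A sixth above G in this key is E.
Together with the bass G, this spells E minor in first inversion.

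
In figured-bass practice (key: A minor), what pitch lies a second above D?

Counting 1 letter step above D lands on E; in A minor, that letter is E.

E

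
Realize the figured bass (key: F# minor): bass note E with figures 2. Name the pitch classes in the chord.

The written figures 2 are shorthand for 6/4/2: the 6/4 are implied.
A second above E in this key is F#.
A fourth above E in this key is A.
A sixth above E in this key is C#.
Together with the bass E, this spells F# minor seventh in third inversion.

E, F#, A, C#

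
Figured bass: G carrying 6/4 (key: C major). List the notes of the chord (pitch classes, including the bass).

A fourth above G in this key is C.
A sixth above G in this key is E.
Together with the bass G, this spells C major in second inversion.

G, C, E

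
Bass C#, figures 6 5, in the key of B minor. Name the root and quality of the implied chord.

The figures 6 5 indicate a seventh chord in first inversion.
In first inversion the root lies a sixth above the bass: a sixth above C# in B minor is A.
The chord tones are C#, E, G, A, giving A dominant seventh.

A dominant seventh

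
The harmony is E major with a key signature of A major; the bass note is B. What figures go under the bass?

6/4

B is the fifth of E major, so the chord is in second inversion.
A triad in second inversion is figured 6/4, conventionally abbreviated 6/4.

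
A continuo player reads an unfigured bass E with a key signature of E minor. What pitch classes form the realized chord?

E, G, B

An unfigured bass implies 5/3.
A third above E in this key is G.
A fifth above E in this key is B.
Together with the bass E, this spells E minor in root position.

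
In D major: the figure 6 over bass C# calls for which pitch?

Counting 5 letter steps above C# lands on A; in D major, that letter is A.

A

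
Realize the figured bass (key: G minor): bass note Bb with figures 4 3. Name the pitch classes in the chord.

Bb, D, Eb, G

The written figures 4 3 are shorthand for 6/4/3: the 6 is implied.
A third above Bb in this key is D.
A fourth above Bb in this key is Eb.
A sixth above Bb in this key is G.
Together with the bass Bb, this spells Eb major seventh in second inversion.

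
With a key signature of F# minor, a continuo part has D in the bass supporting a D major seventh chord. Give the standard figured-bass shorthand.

D is the root of D major seventh, so the chord is in root position.
A seventh chord in root position is figured 7/5/3, conventionally abbreviated 7.

7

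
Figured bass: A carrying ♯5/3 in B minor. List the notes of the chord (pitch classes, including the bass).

A third above A in this key is C#.
A fifth above A in this key is E, raised to E# by the sharp.
Together with the bass A, this spells A augmented in root position.

A, C#, E#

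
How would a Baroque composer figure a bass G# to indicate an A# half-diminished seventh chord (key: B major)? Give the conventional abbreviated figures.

G# is the seventh of A# half-diminished seventh, so the chord is in third inversion.
A seventh chord in third inversion is figured 6/4/2, conventionally abbreviated 4/2.

4/2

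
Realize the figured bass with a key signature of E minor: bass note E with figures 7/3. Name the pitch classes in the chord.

E, G, B, D

The written figures 7/3 are shorthand for 7/5/3: the 5 is implied.
A third above E in this key is G.
A fifth above E in this key is B.
A seventh above E in this key is D.
Together with the bass E, this spells E minor seventh in root position.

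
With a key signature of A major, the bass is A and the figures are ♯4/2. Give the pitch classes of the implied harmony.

A, B, D#, F#

The written figures ♯4/2 are shorthand for 6/4/2: the 6 is implied.
A second above A in this key is B.
A fourth above A in this key is D, raised to D# by the sharp.
A sixth above A in this key is F#.
Together with the bass A, this spells B dominant seventh in third inversion.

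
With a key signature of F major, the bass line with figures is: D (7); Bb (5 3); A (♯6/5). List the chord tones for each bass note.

D (7/5/3): D, F, A, C.
Bb (5/3): Bb, D, F.
A (#6/5/3): A, C, E, F#.

D, F, A, C | Bb, D, F | A, C, E, F#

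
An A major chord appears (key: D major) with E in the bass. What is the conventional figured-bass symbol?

6/4

E is the fifth of A major, so the chord is in second inversion.
A triad in second inversion is figured 6/4, conventionally abbreviated 6/4.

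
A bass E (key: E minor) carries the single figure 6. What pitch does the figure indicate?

C

Counting 5 letter steps above E lands on C; in E minor, that letter is C.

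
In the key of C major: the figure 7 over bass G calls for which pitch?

F

Counting 6 letter steps above G lands on F; in C major, that letter is F.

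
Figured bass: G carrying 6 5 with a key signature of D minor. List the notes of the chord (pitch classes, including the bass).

The written figures 6 5 are shorthand for 6/5/3: the 3 is implied.
A third above G in this key is Bb.
A fifth above G in this key is D.
A sixth above G in this key is E.
Together with the bass G, this spells E half-diminished seventh in first inversion.

G, Bb, D, E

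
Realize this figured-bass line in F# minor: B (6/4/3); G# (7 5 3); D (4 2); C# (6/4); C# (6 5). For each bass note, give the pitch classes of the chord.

B (6/4/3): B, D, E, G#.
G# (7/5/3): G#, B, D, F#.
D (6/4/2): D, E, G#, B.
C# (6/4): C#, F#, A.
C# (6/5/3): C#, E, G#, A.

B, D, E, G# | G#, B, D, F# | D, E, G#, B | C#, F#, A | C#, E, G#, A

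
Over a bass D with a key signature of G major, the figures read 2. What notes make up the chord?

The written figures 2 are shorthand for 6/4/2: the 6/4 are implied.
A second above D in this key is E.
A fourth above D in this key is G.
A sixth above D in this key is B.
Together with the bass D, this spells E minor seventh in third inversion.

D, E, G, B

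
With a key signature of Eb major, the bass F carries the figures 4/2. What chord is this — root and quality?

The figures 4/2 indicate a seventh chord in third inversion.
In third inversion the root lies a second above the bass: a second above F in Eb major is G.
The chord tones are F, G, Bb, D, giving G minor seventh.

G minor seventh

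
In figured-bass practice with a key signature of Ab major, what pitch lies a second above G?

Ab

Counting 1 letter step above G lands on A; in Ab major, that letter is Ab.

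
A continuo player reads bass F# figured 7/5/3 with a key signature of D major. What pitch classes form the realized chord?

F#, A, C#, E

A third above F# in this key is A.
A fifth above F# in this key is C#.
A seventh above F# in this key is E.
Together with the bass F#, this spells F# minor seventh in root position.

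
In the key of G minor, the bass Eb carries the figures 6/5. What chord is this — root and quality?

The figures 6/5 indicate a seventh chord in first inversion.
In first inversion the root lies a sixth above the bass: a sixth above Eb in G minor is C.
The chord tones are Eb, G, Bb, C, giving C minor seventh.

C minor seventh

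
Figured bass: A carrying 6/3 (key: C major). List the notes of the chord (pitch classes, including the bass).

A, C, F

A third above A in this key is C.
A sixth above A in this key is F.
Together with the bass A, this spells F major in first inversion.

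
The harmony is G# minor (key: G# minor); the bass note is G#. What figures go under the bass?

G# is the root of G# minor, so the chord is in root position.
A triad in root position is figured 5/3, conventionally abbreviated (no figures — root-position triad).

no figures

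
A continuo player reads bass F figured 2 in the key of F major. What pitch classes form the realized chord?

The written figures 2 are shorthand for 6/4/2: the 6/4 are implied.
A second above F in this key is G.
A fourth above F in this key is Bb.
A sixth above F in this key is D.
Together with the bass F, this spells G minor seventh in third inversion.

F, G, Bb, D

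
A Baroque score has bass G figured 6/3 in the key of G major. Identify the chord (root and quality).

E minor

The figures 6/3 indicate a triad in first inversion.
In first inversion the root lies a sixth above the bass: a sixth above G in G major is E.
The chord tones are G, B, E, giving E minor.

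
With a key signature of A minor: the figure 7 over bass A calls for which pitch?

Counting 6 letter steps above A lands on G; in A minor, that letter is G.

G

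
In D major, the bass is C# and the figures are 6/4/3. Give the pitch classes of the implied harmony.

C#, E, F#, A

A third above C# in this key is E.
A fourth above C# in this key is F#.
A sixth above C# in this key is A.
Together with the bass C#, this spells F# minor seventh in second inversion.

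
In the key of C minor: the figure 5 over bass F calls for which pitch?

C

Counting 4 letter steps above F lands on C; in C minor, that letter is C.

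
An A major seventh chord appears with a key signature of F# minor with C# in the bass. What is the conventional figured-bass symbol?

C# is the third of A major seventh, so the chord is in first inversion.
A seventh chord in first inversion is figured 6/5/3, conventionally abbreviated 6/5.

6/5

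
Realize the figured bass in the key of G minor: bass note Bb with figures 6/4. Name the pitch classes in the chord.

Bb, Eb, G

A fourth above Bb in this key is Eb.
A sixth above Bb in this key is G.
Together with the bass Bb, this spells Eb major in second inversion.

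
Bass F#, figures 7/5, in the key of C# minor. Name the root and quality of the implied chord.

F# minor seventh

The figures 7/5 indicate a seventh chord in root position.
In root position the bass is the root, so the root is F#.
The chord tones are F#, A, C#, E, giving F# minor seventh.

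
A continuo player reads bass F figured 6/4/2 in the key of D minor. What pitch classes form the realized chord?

F, G, Bb, D

A second above F in this key is G.
A fourth above F in this key is Bb.
A sixth above F in this key is D.
Together with the bass F, this spells G minor seventh in third inversion.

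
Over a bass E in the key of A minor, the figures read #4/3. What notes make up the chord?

The written figures #4/3 are shorthand for 6/4/3: the 6 is implied.
A third above E in this key is G.
A fourth above E in this key is A, raised to A# by the sharp.
A sixth above E in this key is C.

E, G, A#, C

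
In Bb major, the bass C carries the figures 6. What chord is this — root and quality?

The figures 6 indicate a triad in first inversion.
In first inversion the root lies a sixth above the bass: a sixth above C in Bb major is A.
The chord tones are C, Eb, A, giving A diminished.

A diminished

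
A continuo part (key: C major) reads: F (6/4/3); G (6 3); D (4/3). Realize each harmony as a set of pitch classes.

F (6/4/3): F, A, B, D.
G (6/3): G, B, E.
D (6/4/3): D, F, G, B.

F, A, B, D | G, B, E | D, F, G, B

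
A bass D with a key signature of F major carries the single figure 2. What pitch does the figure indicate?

Counting 1 letter step above D lands on E; in F major, that letter is E.

E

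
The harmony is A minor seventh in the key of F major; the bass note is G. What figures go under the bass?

4/2

G is the seventh of A minor seventh, so the chord is in third inversion.
A seventh chord in third inversion is figured 6/4/2, conventionally abbreviated 4/2.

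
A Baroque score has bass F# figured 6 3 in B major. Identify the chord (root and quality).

The figures 6 3 indicate a triad in first inversion.
In first inversion the root lies a sixth above the bass: a sixth above F# in B major is D#.
The chord tones are F#, A#, D#, giving D# minor.

D# minor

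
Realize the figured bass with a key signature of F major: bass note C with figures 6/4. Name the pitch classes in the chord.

A fourth above C in this key is F.
A sixth above C in this key is A.
Together with the bass C, this spells F major in second inversion.

C, F, A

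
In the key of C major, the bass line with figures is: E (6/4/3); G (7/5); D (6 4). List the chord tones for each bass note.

E (6/4/3): E, G, A, C.
G (7/5/3): G, B, D, F.
D (6/4): D, G, B.

E, G, A, C | G, B, D, F | D, G, B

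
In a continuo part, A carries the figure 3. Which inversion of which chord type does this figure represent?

3 is shorthand for 5/3.
Intervals of 5/3 above the bass form a triad; the bass is the root, so this is root position.

triad, root position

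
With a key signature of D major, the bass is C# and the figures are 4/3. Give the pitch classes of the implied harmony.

C#, E, F#, A

The written figures 4/3 are shorthand for 6/4/3: the 6 is implied.
A third above C# in this key is E.
A fourth above C# in this key is F#.
A sixth above C# in this key is A.
Together with the bass C#, this spells F# minor seventh in second inversion.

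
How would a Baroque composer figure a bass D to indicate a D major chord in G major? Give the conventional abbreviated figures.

no figures

D is the root of D major, so the chord is in root position.
A triad in root position is figured 5/3, conventionally abbreviated (no figures — root-position triad).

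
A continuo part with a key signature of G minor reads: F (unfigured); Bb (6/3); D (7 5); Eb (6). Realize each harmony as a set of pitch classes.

F (5/3): F, A, C.
Bb (6/3): Bb, D, G.
D (7/5/3): D, F, A, C.
Eb (6/3): Eb, G, C.

F, A, C | Bb, D, G | D, F, A, C | Eb, G, C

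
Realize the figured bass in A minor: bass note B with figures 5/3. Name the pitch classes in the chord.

A third above B in this key is D.
A fifth above B in this key is F.
Together with the bass B, this spells B diminished in root position.

B, D, F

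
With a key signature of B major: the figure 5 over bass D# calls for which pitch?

Counting 4 letter steps above D# lands on A; in B major, that letter is A#.

A#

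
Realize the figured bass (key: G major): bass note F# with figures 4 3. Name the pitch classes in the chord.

F#, A, B, D

The written figures 4 3 are shorthand for 6/4/3: the 6 is implied.
A third above F# in this key is A.
A fourth above F# in this key is B.
A sixth above F# in this key is D.
Together with the bass F#, this spells B minor seventh in second inversion.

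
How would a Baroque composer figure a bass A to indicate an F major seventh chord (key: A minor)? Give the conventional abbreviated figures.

A is the third of F major seventh, so the chord is in first inversion.
A seventh chord in first inversion is figured 6/5/3, conventionally abbreviated 6/5.

6/5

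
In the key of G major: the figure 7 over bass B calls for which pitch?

A

Counting 6 letter steps above B lands on A; in G major, that letter is A.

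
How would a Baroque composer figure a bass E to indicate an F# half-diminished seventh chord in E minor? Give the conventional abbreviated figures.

E is the seventh of F# half-diminished seventh, so the chord is in third inversion.
A seventh chord in third inversion is figured 6/4/2, conventionally abbreviated 4/2.

4/2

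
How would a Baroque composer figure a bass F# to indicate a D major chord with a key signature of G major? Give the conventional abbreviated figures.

F# is the third of D major, so the chord is in first inversion.
A triad in first inversion is figured 6/3, conventionally abbreviated 6.

6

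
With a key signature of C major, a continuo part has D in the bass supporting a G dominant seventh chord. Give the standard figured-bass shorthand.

D is the fifth of G dominant seventh, so the chord is in second inversion.
A seventh chord in second inversion is figured 6/4/3, conventionally abbreviated 4/3.

4/3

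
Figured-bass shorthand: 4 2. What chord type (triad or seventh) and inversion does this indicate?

4 2 is shorthand for 6/4/2.
Intervals of 6/4/2 above the bass form a seventh chord; the bass is the seventh, so this is third inversion.

seventh chord, third inversion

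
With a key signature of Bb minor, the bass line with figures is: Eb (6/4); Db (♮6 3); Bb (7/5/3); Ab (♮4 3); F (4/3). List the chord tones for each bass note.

Eb (6/4): Eb, Ab, C.
Db (♮6/3): Db, F, B.
Bb (7/5/3): Bb, Db, F, Ab.
Ab (6/♮4/3): Ab, C, D, F.
F (6/4/3): F, Ab, Bb, Db.

Eb, Ab, C | Db, F, B | Bb, Db, F, Ab | Ab, C, D, F | F, Ab, Bb, Db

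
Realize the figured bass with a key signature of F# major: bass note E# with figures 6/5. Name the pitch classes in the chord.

The written figures 6/5 are shorthand for 6/5/3: the 3 is implied.
A third above E# in this key is G#.
A fifth above E# in this key is B.
A sixth above E# in this key is C#.
Together with the bass E#, this spells C# dominant seventh in first inversion.

E#, G#, B, C#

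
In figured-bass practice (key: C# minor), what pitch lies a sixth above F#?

Counting 5 letter steps above F# lands on D; in C# minor, that letter is D#.

D#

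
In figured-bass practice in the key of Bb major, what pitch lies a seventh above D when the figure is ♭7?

Counting 6 letter steps above D lands on C; in Bb major, that letter is C.
The b7 figure lowers it a semitone, giving Cb.

Cb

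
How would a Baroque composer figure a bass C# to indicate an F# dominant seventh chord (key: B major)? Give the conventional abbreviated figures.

4/3

C# is the fifth of F# dominant seventh, so the chord is in second inversion.
A seventh chord in second inversion is figured 6/4/3, conventionally abbreviated 4/3.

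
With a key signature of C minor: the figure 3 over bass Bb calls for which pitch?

D

Counting 2 letter steps above Bb lands on D; in C minor, that letter is D.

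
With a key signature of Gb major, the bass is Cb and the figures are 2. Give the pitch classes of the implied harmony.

The written figures 2 are shorthand for 6/4/2: the 6/4 are implied.
A second above Cb in this key is Db.
A fourth above Cb in this key is F.
A sixth above Cb in this key is Ab.
Together with the bass Cb, this spells Db dominant seventh in third inversion.

Cb, Db, F, Ab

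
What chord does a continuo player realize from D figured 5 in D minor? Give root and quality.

D minor

The figures 5 indicate a triad in root position.
In root position the bass is the root, so the root is D.
The chord tones are D, F, A, giving D minor.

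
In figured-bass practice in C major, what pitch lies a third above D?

Counting 2 letter steps above D lands on F; in C major, that letter is F.

F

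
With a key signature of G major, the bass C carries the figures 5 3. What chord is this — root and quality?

The figures 5 3 indicate a triad in root position.
In root position the bass is the root, so the root is C.
The chord tones are C, E, G, giving C major.

C major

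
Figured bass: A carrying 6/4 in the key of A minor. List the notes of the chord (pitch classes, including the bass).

A fourth above A in this key is D.
A sixth above A in this key is F.
Together with the bass A, this spells D minor in second inversion.

A, D, F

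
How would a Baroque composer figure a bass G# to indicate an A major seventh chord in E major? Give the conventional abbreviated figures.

G# is the seventh of A major seventh, so the chord is in third inversion.
A seventh chord in third inversion is figured 6/4/2, conventionally abbreviated 4/2.

4/2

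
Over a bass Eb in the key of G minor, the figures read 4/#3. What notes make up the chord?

The written figures 4/#3 are shorthand for 6/4/3: the 6 is implied.
A third above Eb in this key is G, raised to G# by the sharp.
A fourth above Eb in this key is A.
A sixth above Eb in this key is C.

Eb, G#, A, C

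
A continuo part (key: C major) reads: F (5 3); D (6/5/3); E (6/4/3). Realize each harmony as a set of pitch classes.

F, A, C | D, F, A, B | E, G, A, C

F (5/3): F, A, C.
D (6/5/3): D, F, A, B.
E (6/4/3): E, G, A, C.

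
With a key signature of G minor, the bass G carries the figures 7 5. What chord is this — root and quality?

The figures 7 5 indicate a seventh chord in root position.
In root position the bass is the root, so the root is G.
The chord tones are G, Bb, D, F, giving G minor seventh.

G minor seventh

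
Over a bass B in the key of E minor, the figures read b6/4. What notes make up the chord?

B, E, Gb

A fourth above B in this key is E.
A sixth above B in this key is G, lowered to Gb by the flat.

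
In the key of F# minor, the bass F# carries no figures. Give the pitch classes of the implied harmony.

F#, A, C#

An unfigured bass implies 5/3.
A third above F# in this key is A.
A fifth above F# in this key is C#.
Together with the bass F#, this spells F# minor in root position.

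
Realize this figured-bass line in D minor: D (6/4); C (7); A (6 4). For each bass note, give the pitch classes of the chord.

D (6/4): D, G, Bb.
C (7/5/3): C, E, G, Bb.
A (6/4): A, D, F.

D, G, Bb | C, E, G, Bb | A, D, F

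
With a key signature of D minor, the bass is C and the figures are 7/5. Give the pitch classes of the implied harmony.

C, E, G, Bb

The written figures 7/5 are shorthand for 7/5/3: the 3 is implied.
A third above C in this key is E.
A fifth above C in this key is G.
A seventh above C in this key is Bb.
Together with the bass C, this spells C dominant seventh in root position.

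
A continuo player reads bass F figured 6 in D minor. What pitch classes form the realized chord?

The written figures 6 are shorthand for 6/3: the 3 is implied.
A third above F in this key is A.
A sixth above F in this key is D.
Together with the bass F, this spells D minor in first inversion.

F, A, D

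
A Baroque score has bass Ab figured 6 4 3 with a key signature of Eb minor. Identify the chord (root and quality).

Db dominant seventh

The figures 6 4 3 indicate a seventh chord in second inversion.
In second inversion the root lies a fourth above the bass: a fourth above Ab in Eb minor is Db.
The chord tones are Ab, Cb, Db, F, giving Db dominant seventh.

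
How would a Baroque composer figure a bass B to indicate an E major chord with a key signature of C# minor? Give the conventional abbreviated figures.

6/4

B is the fifth of E major, so the chord is in second inversion.
A triad in second inversion is figured 6/4, conventionally abbreviated 6/4.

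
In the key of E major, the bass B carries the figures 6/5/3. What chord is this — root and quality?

G# minor seventh

The figures 6/5/3 indicate a seventh chord in first inversion.
In first inversion the root lies a sixth above the bass: a sixth above B in E major is G#.
The chord tones are B, D#, F#, G#, giving G# minor seventh.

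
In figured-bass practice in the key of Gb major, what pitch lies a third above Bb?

Db

Counting 2 letter steps above Bb lands on D; in Gb major, that letter is Db.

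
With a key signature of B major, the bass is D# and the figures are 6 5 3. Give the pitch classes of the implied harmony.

D#, F#, A#, B

A third above D# in this key is F#.
A fifth above D# in this key is A#.
A sixth above D# in this key is B.
Together with the bass D#, this spells B major seventh in first inversion.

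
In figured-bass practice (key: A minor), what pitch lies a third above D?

F

Counting 2 letter steps above D lands on F; in A minor, that letter is F.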